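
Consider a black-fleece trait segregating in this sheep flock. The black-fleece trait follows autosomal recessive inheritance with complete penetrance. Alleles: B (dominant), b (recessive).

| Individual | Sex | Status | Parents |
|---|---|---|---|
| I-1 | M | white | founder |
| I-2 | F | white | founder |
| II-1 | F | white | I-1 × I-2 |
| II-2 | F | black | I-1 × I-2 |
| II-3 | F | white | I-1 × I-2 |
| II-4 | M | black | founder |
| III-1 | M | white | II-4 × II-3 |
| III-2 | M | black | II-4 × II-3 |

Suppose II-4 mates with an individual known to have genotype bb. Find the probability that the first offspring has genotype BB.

0

II-4 is black, so II-4 is bb.
The cross gives 1 bb, so P(offspring has genotype BB) = 0.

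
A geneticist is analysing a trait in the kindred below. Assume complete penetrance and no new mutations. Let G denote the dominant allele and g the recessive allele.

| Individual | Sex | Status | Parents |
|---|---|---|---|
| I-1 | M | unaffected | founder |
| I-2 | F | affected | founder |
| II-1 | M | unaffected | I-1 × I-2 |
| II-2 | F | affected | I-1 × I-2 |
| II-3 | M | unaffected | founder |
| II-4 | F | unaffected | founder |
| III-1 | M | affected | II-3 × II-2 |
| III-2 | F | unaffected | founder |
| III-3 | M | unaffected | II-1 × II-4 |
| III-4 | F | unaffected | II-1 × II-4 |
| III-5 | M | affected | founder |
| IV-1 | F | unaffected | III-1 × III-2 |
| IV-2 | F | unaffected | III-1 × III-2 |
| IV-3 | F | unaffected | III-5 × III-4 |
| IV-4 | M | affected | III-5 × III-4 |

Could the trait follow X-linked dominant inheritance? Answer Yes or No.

No

Under X-linked dominant, IV-1 (unaffected, female) cannot arise from III-1 (affected) × III-2 (unaffected).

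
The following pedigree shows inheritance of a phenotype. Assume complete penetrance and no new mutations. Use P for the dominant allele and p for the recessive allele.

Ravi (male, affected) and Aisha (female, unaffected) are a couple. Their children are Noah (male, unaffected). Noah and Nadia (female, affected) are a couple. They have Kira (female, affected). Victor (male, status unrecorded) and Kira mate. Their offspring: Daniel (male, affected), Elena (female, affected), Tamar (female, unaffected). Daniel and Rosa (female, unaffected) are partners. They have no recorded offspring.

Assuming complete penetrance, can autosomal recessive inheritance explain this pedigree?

Yes

A consistent assignment under autosomal recessive exists: Ravi pp, Aisha PP, Noah Pp, Nadia pp, Kira pp, Victor Pp, Daniel pp, Elena pp, Tamar Pp, Rosa PP.
In this assignment every recorded phenotype matches its genotype and every non-founder's genotype is obtainable from its parents' genotypes, so the pedigree is consistent.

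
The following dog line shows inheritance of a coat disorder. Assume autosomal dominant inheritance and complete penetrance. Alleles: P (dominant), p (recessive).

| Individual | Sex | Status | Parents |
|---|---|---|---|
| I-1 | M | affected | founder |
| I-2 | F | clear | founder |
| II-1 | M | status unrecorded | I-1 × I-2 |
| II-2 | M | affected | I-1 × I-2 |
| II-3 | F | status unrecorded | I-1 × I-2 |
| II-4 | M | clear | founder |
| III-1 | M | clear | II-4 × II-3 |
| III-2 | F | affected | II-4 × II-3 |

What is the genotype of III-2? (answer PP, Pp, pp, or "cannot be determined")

Pp

From phenotype alone, III-2 is PP or Pp.
III-2 is affected so carries P and received p from II-4 (pp), so III-2 is Pp.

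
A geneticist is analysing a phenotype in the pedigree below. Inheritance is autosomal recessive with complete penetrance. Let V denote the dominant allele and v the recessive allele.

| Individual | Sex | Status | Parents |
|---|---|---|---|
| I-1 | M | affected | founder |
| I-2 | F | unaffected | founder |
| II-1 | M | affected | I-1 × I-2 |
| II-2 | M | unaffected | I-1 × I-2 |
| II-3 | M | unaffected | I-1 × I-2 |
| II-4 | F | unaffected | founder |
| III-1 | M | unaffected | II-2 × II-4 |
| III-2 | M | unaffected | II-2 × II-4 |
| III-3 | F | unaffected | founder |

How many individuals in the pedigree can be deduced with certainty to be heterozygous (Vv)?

3

Obligate heterozygotes: I-2 is unaffected so carries V and passed v to II-1 (vv), so I-2 is Vv; II-2 is unaffected so carries V and received v from I-1 (vv), so II-2 is Vv; II-3 is unaffected so carries V and received v from I-1 (vv), so II-3 is Vv.
Every other individual is either homozygous by phenotype or has at least one consistent homozygous assignment, so the count is 3.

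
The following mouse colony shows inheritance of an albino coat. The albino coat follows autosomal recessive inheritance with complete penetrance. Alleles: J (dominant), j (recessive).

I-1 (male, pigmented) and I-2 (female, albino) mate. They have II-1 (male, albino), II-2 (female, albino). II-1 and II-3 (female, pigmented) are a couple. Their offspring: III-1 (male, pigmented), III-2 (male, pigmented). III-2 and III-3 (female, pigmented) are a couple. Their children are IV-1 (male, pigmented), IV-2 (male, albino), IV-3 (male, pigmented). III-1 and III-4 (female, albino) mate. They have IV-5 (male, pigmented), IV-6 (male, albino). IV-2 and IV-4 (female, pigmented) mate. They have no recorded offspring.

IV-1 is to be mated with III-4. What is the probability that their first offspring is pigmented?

2/3

III-2 is pigmented so carries J and received j from II-1 (jj), so III-2 is Jj.
III-3 is pigmented so carries J and passed j to IV-2 (jj), so III-3 is Jj.
IV-1 is a pigmented offspring of III-2 (Jj) × III-3 (Jj), whose cross gives 1/4 JJ : 1/2 Jj : 1/4 jj; conditioning on being pigmented, IV-1 is JJ with probability 1/3, Jj with probability 2/3.
III-4 is albino, so III-4 is jj.
Summing over parental genotype combinations, P(offspring is pigmented) = 1/3·1 + 2/3·1/2 = 2/3.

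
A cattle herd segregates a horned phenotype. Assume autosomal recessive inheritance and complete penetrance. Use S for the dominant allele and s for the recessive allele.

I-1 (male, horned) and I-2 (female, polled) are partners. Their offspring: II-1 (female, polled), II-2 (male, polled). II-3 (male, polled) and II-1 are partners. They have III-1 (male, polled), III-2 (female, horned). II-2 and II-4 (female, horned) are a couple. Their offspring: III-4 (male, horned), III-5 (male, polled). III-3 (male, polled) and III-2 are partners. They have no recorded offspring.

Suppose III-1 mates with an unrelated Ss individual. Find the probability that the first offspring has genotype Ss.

1/2

II-3 is polled so carries S and passed s to III-2 (ss), so II-3 is Ss.
II-1 is polled so carries S and received s from I-1 (ss), so II-1 is Ss.
III-1 is a polled offspring of II-3 (Ss) × II-1 (Ss), whose cross gives 1/4 SS : 1/2 Ss : 1/4 ss; conditioning on being polled, III-1 is SS with probability 1/3, Ss with probability 2/3.
Summing over parental genotype combinations, P(offspring has genotype Ss) = 1/3·1/2 + 2/3·1/2 = 1/2.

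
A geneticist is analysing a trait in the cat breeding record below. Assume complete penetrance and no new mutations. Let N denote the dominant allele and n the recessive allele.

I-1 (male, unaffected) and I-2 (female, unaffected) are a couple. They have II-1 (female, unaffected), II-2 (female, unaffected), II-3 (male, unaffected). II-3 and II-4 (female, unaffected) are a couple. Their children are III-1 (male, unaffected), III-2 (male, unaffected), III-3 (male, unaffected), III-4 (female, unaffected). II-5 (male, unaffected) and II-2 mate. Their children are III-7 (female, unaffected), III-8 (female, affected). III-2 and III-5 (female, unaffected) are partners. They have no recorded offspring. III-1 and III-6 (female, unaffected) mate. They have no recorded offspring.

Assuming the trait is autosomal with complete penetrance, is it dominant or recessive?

recessive

II-5 and II-2 are both unaffected yet have an affected child III-8. Under dominance, an affected child requires at least one affected parent, so the trait cannot be dominant.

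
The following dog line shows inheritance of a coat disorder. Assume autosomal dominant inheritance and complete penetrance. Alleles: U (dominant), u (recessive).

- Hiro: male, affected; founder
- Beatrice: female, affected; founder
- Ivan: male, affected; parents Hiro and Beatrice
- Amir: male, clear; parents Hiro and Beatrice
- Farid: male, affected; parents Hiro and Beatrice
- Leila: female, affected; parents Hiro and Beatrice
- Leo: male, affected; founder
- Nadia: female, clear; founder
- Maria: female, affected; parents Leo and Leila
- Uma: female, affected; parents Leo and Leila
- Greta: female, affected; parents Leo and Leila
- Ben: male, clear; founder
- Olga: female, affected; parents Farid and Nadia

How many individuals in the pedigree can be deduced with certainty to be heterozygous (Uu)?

3

Obligate heterozygotes: Hiro is affected so carries U and passed u to Amir (uu), so Hiro is Uu; Beatrice is affected so carries U and passed u to Amir (uu), so Beatrice is Uu; Olga is affected so carries U and received u from Nadia (uu), so Olga is Uu.
Every other individual is either homozygous by phenotype or has at least one consistent homozygous assignment, so the count is 3.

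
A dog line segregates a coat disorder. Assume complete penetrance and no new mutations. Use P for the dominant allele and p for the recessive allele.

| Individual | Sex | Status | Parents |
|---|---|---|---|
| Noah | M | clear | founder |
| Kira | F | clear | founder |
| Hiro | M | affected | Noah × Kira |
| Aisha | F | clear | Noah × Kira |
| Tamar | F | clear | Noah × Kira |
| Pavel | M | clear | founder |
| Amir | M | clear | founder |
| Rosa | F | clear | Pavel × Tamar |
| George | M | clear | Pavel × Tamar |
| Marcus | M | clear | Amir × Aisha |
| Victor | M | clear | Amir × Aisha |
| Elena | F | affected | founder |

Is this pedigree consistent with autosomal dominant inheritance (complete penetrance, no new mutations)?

No

Under autosomal dominant, Hiro (affected, male) cannot arise from Noah (clear) × Kira (clear).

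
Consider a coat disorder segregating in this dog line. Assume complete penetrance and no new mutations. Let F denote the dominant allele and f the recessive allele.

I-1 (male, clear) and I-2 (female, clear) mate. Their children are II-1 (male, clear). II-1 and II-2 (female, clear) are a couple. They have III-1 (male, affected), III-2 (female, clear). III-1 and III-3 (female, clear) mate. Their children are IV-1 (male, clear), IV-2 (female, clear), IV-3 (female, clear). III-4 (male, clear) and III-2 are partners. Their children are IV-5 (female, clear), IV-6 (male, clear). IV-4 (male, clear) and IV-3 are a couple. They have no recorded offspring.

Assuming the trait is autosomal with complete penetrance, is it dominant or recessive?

II-1 and II-2 are both clear yet have an affected child III-1. Under dominance, an affected child requires at least one affected parent, so the trait cannot be dominant.

recessive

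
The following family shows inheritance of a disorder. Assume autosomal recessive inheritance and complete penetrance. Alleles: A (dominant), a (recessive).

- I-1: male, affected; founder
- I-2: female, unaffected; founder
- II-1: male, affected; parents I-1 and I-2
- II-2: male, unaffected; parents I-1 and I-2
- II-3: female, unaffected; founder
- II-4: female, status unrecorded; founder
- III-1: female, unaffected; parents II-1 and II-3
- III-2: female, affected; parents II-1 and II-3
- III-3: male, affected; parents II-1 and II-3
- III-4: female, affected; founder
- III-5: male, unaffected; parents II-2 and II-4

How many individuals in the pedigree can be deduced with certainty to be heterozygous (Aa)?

4

Obligate heterozygotes: I-2 is unaffected so carries A and passed a to II-1 (aa), so I-2 is Aa; II-2 is unaffected so carries A and received a from I-1 (aa), so II-2 is Aa; II-3 is unaffected so carries A and passed a to III-2 (aa), so II-3 is Aa; III-1 is unaffected so carries A and received a from II-1 (aa), so III-1 is Aa.
Every other individual is either homozygous by phenotype or has at least one consistent homozygous assignment, so the count is 4.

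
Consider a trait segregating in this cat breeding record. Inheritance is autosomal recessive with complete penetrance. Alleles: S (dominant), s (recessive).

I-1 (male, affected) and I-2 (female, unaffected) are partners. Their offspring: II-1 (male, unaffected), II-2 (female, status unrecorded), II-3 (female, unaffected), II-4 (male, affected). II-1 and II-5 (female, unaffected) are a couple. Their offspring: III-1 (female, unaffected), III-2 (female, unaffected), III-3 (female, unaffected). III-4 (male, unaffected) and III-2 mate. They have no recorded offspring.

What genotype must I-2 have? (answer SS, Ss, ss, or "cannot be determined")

From phenotype alone, I-2 is SS or Ss.
I-2 is unaffected so carries S and passed s to II-4 (ss), so I-2 is Ss.

Ss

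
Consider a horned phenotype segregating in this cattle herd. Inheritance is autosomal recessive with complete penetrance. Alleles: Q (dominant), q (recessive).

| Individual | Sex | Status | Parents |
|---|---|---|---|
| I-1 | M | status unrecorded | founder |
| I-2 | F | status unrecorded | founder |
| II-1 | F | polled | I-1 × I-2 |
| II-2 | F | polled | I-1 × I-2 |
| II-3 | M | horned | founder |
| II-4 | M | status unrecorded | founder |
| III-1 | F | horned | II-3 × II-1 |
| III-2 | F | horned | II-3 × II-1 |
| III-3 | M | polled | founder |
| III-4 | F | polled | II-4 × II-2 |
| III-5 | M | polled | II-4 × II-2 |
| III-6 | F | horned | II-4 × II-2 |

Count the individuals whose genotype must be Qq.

2

Obligate heterozygotes: II-1 is polled so carries Q and passed q to III-1 (qq), so II-1 is Qq; II-2 is polled so carries Q and passed q to III-6 (qq), so II-2 is Qq.
Every other individual is either homozygous by phenotype or has at least one consistent homozygous assignment, so the count is 2.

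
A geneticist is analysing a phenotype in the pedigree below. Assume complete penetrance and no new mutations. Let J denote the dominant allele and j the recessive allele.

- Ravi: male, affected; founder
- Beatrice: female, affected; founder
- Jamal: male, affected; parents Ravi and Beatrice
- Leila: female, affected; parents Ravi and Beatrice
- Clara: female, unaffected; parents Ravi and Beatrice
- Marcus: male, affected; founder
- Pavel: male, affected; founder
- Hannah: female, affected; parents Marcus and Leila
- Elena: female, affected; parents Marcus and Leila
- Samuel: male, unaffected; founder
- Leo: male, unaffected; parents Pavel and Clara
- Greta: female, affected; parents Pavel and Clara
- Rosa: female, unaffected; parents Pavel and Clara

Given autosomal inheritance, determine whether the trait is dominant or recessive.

dominant

Ravi and Beatrice are both affected yet have an unaffected child Clara. Under a recessive model two affected parents are homozygous and every child would be affected, so the trait cannot be recessive.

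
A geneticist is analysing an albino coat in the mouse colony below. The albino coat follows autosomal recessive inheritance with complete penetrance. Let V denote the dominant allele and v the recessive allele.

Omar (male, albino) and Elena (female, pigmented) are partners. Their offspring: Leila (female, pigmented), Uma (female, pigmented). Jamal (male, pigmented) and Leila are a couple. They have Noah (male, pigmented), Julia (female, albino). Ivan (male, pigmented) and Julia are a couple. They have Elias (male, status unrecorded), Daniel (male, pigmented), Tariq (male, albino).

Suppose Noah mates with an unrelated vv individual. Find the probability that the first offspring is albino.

1/3

Jamal is pigmented so carries V and passed v to Julia (vv), so Jamal is Vv.
Leila is pigmented so carries V and received v from Omar (vv), so Leila is Vv.
Noah is a pigmented offspring of Jamal (Vv) × Leila (Vv), whose cross gives 1/4 VV : 1/2 Vv : 1/4 vv; conditioning on being pigmented, Noah is VV with probability 1/3, Vv with probability 2/3.
Summing over parental genotype combinations, P(offspring is albino) = 2/3·1/2 = 1/3.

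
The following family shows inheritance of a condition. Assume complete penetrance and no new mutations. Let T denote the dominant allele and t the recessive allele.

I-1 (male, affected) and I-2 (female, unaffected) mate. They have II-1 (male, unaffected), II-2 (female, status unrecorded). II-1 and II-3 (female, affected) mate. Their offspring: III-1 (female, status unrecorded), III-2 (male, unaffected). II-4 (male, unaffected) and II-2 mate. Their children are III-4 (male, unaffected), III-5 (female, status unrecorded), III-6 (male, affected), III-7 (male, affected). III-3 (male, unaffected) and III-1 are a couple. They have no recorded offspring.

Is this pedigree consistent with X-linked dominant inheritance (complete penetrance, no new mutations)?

Yes

A consistent assignment under X-linked dominant exists: I-1 X^T Y, I-2 X^t X^t, II-1 X^t Y, II-2 X^T X^t, II-3 X^T X^t, II-4 X^t Y, III-1 X^T X^t, III-2 X^t Y, III-3 X^t Y, III-4 X^t Y, III-5 X^T X^t, III-6 X^T Y, III-7 X^T Y.
In this assignment every recorded phenotype matches its genotype and every non-founder's genotype is obtainable from its parents' genotypes, so the pedigree is consistent.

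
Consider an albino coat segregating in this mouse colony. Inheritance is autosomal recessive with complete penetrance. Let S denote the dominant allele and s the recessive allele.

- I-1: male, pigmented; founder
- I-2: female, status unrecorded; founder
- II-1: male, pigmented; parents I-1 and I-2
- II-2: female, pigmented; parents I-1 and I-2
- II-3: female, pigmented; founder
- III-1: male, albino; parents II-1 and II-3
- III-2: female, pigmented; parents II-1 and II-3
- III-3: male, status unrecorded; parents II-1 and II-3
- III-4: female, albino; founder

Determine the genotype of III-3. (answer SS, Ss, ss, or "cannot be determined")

cannot be determined

III-3's phenotype is unrecorded, and no parent or child forces a single allele at both positions; consistent genotype assignments exist with III-3 as SS or Ss or ss.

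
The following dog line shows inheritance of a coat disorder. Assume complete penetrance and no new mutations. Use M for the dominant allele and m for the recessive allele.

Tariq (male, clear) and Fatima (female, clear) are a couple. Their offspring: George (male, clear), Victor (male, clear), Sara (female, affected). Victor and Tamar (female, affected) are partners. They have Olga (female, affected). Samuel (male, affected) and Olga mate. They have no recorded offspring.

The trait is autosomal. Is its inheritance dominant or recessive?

Tariq and Fatima are both clear yet have an affected child Sara. Under dominance, an affected child requires at least one affected parent, so the trait cannot be dominant.

recessive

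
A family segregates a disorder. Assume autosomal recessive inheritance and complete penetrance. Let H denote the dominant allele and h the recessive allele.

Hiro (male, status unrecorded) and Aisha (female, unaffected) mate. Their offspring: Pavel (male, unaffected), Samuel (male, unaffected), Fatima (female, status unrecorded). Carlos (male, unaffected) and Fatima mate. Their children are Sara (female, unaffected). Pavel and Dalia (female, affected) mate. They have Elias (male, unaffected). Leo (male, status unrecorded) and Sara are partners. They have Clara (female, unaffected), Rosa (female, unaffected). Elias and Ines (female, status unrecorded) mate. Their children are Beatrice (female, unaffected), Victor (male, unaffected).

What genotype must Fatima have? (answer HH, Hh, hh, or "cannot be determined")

Fatima's phenotype is unrecorded, and no parent or child forces a single allele at both positions; consistent genotype assignments exist with Fatima as HH or Hh or hh.

cannot be determined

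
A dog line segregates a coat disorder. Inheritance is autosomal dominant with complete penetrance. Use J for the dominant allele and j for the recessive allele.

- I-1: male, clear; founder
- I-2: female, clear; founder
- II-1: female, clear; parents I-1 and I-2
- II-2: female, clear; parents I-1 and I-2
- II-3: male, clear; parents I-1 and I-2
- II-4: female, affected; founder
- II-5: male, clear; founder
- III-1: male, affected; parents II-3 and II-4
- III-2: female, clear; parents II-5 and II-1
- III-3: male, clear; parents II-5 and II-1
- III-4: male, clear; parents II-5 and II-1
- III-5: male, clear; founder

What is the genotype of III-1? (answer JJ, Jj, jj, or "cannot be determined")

Jj

From phenotype alone, III-1 is JJ or Jj.
III-1 is affected so carries J and received j from II-3 (jj), so III-1 is Jj.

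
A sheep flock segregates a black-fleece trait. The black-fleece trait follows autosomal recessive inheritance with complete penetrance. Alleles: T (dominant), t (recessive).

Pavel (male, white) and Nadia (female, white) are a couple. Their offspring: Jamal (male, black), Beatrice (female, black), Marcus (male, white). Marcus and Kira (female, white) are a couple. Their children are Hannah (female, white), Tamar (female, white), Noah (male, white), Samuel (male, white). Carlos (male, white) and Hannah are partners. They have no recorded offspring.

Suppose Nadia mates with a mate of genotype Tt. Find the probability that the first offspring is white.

3/4

Nadia is white so carries T and passed t to Jamal (tt), so Nadia is Tt.
The cross gives 1/4 TT : 1/2 Tt : 1/4 tt, so P(offspring is white) = 3/4.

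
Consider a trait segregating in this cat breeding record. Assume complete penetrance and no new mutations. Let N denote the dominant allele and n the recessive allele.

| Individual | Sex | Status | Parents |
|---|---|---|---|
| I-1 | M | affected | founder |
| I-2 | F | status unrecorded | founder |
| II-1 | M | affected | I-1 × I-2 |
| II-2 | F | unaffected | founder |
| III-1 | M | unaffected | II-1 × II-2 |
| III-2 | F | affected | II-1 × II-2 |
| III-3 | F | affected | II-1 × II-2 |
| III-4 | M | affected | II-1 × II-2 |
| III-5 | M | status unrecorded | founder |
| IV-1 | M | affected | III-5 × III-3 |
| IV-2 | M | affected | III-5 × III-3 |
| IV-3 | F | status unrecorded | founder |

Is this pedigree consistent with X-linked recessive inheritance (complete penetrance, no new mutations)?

A consistent assignment under X-linked recessive exists: I-1 X^n Y, I-2 X^N X^n, II-1 X^n Y, II-2 X^N X^n, III-1 X^N Y, III-2 X^n X^n, III-3 X^n X^n, III-4 X^n Y, III-5 X^N Y, IV-1 X^n Y, IV-2 X^n Y, IV-3 X^N X^N.
In this assignment every recorded phenotype matches its genotype and every non-founder's genotype is obtainable from its parents' genotypes, so the pedigree is consistent.

Yes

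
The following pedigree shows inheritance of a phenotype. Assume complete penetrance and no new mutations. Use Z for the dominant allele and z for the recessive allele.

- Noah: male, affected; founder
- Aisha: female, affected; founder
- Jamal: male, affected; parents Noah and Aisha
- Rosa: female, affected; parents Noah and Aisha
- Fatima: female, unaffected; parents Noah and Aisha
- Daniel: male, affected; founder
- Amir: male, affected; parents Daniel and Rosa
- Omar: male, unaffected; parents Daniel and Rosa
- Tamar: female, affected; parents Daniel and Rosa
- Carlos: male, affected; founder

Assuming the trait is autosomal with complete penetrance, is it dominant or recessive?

dominant

Noah and Aisha are both affected yet have an unaffected child Fatima. Under a recessive model two affected parents are homozygous and every child would be affected, so the trait cannot be recessive.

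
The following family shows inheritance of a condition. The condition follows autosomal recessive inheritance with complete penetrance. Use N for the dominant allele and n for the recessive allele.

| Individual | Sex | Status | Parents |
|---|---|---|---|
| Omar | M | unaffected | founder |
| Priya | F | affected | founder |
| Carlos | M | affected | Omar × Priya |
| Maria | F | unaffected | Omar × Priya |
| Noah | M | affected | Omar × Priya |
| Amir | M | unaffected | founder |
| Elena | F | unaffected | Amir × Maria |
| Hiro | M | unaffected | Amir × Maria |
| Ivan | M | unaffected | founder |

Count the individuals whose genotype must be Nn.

Obligate heterozygotes: Omar is unaffected so carries N and passed n to Carlos (nn), so Omar is Nn; Maria is unaffected so carries N and received n from Priya (nn), so Maria is Nn.
Every other individual is either homozygous by phenotype or has at least one consistent homozygous assignment, so the count is 2.

2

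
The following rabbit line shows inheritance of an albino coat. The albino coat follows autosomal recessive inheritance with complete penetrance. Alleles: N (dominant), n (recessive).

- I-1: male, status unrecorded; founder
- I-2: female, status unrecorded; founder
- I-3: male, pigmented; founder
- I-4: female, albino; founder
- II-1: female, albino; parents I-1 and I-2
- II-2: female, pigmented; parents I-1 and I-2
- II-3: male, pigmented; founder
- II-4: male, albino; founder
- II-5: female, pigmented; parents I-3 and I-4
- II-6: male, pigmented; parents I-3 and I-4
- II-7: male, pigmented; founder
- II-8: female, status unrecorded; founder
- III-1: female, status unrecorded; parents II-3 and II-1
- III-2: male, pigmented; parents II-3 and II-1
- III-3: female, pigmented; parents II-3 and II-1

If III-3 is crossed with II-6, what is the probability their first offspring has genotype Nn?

III-3 is pigmented so carries N and received n from II-1 (nn), so III-3 is Nn.
II-6 is pigmented so carries N and received n from I-4 (nn), so II-6 is Nn.
The cross gives 1/4 NN : 1/2 Nn : 1/4 nn, so P(offspring has genotype Nn) = 1/2.

1/2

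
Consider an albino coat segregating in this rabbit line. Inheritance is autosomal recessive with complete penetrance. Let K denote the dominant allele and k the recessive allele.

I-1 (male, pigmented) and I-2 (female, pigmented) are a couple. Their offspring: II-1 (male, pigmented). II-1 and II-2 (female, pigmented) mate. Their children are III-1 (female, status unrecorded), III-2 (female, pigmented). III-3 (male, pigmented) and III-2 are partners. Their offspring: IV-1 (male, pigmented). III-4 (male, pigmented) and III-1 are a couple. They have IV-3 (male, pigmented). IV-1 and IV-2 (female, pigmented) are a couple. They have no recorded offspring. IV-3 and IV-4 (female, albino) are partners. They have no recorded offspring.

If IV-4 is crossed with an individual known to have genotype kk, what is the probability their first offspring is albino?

IV-4 is albino, so IV-4 is kk.
The cross gives 1 kk, so P(offspring is albino) = 1.

1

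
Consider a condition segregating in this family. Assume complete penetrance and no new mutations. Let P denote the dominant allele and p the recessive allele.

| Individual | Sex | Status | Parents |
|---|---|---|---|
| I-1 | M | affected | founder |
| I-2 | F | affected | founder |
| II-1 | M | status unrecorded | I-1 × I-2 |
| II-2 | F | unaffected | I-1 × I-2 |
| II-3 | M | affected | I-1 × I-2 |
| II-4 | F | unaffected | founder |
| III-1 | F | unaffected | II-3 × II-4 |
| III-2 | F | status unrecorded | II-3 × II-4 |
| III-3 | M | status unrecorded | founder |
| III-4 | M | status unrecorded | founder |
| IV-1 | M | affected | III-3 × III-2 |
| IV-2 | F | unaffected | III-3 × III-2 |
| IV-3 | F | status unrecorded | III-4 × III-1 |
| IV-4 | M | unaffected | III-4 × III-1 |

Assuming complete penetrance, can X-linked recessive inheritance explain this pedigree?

No

Under X-linked recessive, II-2 (unaffected, female) cannot arise from I-1 (affected) × I-2 (affected).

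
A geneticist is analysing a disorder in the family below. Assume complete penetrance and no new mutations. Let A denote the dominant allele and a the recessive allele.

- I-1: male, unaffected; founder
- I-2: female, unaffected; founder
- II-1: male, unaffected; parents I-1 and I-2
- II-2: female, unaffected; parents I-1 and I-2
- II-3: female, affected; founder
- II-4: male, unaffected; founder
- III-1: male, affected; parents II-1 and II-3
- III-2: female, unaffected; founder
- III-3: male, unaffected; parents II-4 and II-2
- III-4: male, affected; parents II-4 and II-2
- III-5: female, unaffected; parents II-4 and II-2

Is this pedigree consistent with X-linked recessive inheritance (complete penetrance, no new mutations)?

A consistent assignment under X-linked recessive exists: I-1 X^A Y, I-2 X^A X^a, II-1 X^A Y, II-2 X^A X^a, II-3 X^a X^a, II-4 X^A Y, III-1 X^a Y, III-2 X^A X^A, III-3 X^A Y, III-4 X^a Y, III-5 X^A X^A.
In this assignment every recorded phenotype matches its genotype and every non-founder's genotype is obtainable from its parents' genotypes, so the pedigree is consistent.

Yes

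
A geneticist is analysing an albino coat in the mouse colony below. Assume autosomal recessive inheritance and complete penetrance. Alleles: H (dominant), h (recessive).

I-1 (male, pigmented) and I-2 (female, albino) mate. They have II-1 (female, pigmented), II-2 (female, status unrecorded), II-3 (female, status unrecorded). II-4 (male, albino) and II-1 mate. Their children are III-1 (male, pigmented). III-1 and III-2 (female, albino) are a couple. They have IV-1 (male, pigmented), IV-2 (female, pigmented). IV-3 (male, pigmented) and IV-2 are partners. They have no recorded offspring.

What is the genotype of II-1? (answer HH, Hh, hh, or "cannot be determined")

From phenotype alone, II-1 is HH or Hh.
II-1 is pigmented so carries H and received h from I-2 (hh), so II-1 is Hh.

Hh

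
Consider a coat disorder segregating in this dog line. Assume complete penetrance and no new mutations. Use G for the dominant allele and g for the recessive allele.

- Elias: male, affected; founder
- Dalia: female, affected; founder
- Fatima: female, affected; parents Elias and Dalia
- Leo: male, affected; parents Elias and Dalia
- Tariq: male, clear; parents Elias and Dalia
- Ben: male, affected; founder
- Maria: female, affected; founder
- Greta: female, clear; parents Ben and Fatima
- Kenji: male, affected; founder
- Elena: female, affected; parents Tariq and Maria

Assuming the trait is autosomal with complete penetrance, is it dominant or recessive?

dominant

Elias and Dalia are both affected yet have a clear child Tariq. Under a recessive model two affected parents are homozygous and every child would be affected, so the trait cannot be recessive.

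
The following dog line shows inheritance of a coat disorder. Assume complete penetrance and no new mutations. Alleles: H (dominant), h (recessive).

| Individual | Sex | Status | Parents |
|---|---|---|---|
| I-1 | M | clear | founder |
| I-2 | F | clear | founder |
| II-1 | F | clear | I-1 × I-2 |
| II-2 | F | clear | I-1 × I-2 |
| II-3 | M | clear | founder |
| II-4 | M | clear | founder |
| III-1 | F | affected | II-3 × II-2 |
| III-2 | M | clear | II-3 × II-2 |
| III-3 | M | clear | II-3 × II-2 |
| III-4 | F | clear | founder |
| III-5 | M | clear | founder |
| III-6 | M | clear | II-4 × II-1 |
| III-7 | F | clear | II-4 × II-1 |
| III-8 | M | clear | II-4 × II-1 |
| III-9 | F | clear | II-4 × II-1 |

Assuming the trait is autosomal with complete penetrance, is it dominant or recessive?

recessive

II-3 and II-2 are both clear yet have an affected child III-1. Under dominance, an affected child requires at least one affected parent, so the trait cannot be dominant.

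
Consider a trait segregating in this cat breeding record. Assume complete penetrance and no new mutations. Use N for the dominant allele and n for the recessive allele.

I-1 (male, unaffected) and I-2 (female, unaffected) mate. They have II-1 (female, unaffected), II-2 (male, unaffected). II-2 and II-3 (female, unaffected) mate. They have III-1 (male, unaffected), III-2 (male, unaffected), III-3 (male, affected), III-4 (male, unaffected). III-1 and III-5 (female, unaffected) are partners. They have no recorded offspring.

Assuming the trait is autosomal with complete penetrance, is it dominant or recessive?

II-2 and II-3 are both unaffected yet have an affected child III-3. Under dominance, an affected child requires at least one affected parent, so the trait cannot be dominant.

recessive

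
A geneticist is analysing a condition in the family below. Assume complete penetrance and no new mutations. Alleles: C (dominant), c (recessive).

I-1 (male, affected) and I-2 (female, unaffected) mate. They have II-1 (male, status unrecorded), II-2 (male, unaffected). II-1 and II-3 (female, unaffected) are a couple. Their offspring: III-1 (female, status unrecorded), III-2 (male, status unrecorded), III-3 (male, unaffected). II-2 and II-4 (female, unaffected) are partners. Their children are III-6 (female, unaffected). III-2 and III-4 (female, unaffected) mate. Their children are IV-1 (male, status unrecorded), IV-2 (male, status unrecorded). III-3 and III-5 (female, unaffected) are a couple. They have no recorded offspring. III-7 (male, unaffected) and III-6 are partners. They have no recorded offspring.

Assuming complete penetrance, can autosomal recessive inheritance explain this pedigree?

Yes

A consistent assignment under autosomal recessive exists: I-1 cc, I-2 CC, II-1 Cc, II-2 Cc, II-3 CC, II-4 CC, III-1 CC, III-2 CC, III-3 CC, III-4 CC, III-5 CC, III-6 CC, III-7 CC, IV-1 CC, IV-2 CC.
In this assignment every recorded phenotype matches its genotype and every non-founder's genotype is obtainable from its parents' genotypes, so the pedigree is consistent.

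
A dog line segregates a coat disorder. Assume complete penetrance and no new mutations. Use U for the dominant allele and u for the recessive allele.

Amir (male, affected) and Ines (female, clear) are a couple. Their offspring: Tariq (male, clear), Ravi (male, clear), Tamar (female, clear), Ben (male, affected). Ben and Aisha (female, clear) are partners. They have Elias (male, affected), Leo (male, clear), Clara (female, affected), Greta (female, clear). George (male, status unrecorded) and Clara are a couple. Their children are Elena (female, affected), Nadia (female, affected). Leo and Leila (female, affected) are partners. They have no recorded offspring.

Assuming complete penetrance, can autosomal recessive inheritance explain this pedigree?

Yes

A consistent assignment under autosomal recessive exists: Amir uu, Ines Uu, Tariq Uu, Ravi Uu, Tamar Uu, Ben uu, Aisha Uu, Elias uu, Leo Uu, Clara uu, Greta Uu, George Uu, Leila uu, Elena uu, Nadia uu.
In this assignment every recorded phenotype matches its genotype and every non-founder's genotype is obtainable from its parents' genotypes, so the pedigree is consistent.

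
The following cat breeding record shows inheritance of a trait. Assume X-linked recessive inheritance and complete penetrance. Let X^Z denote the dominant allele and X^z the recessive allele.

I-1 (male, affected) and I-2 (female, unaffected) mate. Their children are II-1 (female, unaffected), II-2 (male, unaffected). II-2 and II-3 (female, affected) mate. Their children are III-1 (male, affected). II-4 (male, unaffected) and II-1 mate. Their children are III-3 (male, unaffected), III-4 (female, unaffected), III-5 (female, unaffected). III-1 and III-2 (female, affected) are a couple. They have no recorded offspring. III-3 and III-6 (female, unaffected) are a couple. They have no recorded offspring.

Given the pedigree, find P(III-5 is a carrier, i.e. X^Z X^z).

1/2

II-4 is unaffected, so II-4 is X^Z Y.
II-1 is unaffected so carries Z and received z from I-1 (X^z Y), so II-1 is X^Z X^z.
Their cross gives offspring ratios 1/2 X^Z X^Z : 1/2 X^Z X^z. Conditioning on III-5 being unaffected, P(X^Z X^z) = 1/2 / 1 = 1/2.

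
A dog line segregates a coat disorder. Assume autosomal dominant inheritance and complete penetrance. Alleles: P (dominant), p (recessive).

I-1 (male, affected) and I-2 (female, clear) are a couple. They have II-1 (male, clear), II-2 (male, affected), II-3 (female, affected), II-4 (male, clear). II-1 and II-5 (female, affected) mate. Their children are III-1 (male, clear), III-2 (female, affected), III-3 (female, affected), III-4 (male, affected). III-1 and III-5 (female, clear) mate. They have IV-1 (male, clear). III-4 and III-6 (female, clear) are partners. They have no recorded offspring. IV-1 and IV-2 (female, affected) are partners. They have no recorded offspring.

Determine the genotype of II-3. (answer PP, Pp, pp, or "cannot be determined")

Pp

From phenotype alone, II-3 is PP or Pp.
II-3 is affected so carries P and received p from I-2 (pp), so II-3 is Pp.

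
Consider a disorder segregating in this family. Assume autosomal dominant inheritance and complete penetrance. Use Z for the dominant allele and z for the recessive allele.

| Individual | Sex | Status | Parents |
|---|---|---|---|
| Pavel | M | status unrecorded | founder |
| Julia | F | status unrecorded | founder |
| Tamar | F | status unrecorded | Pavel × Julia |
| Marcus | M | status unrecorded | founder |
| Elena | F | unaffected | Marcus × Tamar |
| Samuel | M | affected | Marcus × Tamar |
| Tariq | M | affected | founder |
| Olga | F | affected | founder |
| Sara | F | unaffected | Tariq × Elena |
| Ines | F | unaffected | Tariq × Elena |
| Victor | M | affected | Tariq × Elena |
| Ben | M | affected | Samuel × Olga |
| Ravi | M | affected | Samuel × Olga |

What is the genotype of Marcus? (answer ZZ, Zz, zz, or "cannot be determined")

Marcus's phenotype is unrecorded, and no parent or child forces a single allele at both positions; consistent genotype assignments exist with Marcus as Zz or zz.

cannot be determined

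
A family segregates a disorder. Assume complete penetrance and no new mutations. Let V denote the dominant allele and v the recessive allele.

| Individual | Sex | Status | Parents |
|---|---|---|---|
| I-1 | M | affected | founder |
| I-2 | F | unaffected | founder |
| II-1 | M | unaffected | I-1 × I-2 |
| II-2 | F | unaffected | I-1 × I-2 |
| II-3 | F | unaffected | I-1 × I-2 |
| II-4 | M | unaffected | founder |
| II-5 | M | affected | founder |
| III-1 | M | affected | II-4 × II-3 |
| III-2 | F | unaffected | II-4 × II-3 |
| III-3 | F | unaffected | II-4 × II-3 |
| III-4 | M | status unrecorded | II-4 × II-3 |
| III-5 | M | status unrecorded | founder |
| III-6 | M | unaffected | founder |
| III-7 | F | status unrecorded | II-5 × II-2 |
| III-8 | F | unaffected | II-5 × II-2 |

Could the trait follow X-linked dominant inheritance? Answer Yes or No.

Under X-linked dominant, II-2 (unaffected, female) cannot arise from I-1 (affected) × I-2 (unaffected).

No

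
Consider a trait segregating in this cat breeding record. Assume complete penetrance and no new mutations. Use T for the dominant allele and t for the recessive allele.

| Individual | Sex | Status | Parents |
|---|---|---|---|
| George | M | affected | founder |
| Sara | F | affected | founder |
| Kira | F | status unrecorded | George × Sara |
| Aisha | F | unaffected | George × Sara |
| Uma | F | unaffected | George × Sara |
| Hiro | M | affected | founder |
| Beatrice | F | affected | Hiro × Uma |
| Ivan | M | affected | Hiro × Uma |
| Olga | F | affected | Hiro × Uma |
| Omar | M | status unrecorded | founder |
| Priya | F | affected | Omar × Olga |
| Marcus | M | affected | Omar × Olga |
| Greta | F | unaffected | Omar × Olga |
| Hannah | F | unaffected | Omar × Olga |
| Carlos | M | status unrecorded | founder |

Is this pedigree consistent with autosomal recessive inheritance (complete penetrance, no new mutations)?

No

Under autosomal recessive, Aisha (unaffected, female) cannot arise from George (affected) × Sara (affected).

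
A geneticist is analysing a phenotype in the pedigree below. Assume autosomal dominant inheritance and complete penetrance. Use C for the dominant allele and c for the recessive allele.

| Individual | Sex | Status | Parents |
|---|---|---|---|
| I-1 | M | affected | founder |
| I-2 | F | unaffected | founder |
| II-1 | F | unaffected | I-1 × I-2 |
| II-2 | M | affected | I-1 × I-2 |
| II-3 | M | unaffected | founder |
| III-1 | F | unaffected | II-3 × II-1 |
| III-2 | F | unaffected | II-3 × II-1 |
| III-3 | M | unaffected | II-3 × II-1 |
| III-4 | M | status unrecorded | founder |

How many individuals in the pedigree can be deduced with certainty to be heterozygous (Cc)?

2

Obligate heterozygotes: I-1 is affected so carries C and passed c to II-1 (cc), so I-1 is Cc; II-2 is affected so carries C and received c from I-2 (cc), so II-2 is Cc.
Every other individual is either homozygous by phenotype or has at least one consistent homozygous assignment, so the count is 2.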